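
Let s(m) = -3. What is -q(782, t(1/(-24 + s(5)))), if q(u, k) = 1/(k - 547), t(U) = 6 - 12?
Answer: 1/553 ≈ 0.0018083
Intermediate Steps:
t(U) = -6
q(u, k) = 1/(-547 + k)
-q(782, t(1/(-24 + s(5)))) = -1/(-547 - 6) = -1/(-553) = -1*(-1/553) = 1/553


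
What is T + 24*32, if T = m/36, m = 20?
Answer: 6917/9 ≈ 768.56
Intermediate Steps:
T = 5/9 (T = 20/36 = 20*(1/36) = 5/9 ≈ 0.55556)
T + 24*32 = 5/9 + 24*32 = 5/9 + 768 = 6917/9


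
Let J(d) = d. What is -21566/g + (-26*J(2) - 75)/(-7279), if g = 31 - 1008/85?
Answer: -13343001061/11842933 ≈ -1126.7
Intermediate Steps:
g = 1627/85 (g = 31 - 1008/85 = 1627/85 ≈ 19.141)
-21566/g + (-26*J(2) - 75)/(-7279) = -21566/1627/85 + (-26*2 - 75)/(-7279) = -21566*85/1627 + (-52 - 75)*(-1/7279) = -1833110/1627 - 127*(-1/7279) = -1833110/1627 + 127/7279 = -13343001061/11842933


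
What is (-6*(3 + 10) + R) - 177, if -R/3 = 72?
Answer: -471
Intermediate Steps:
R = -216 (R = -3*72 = -216)
(-6*(3 + 10) + R) - 177 = (-6*(3 + 10) - 216) - 177 = (-6*13 - 216) - 177 = (-78 - 216) - 177 = -294 - 177 = -471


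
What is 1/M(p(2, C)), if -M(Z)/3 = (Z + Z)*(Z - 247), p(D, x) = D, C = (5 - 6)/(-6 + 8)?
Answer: 1/2940 ≈ 0.00034014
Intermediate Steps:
C = -½ (C = -1/2 = -1*½ = -½ ≈ -0.50000)
M(Z) = -6*Z*(-247 + Z) (M(Z) = -3*(Z + Z)*(Z - 247) = -3*2*Z*(-247 + Z) = -6*Z*(-247 + Z))
1/M(p(2, C)) = 1/(6*2*(247 - 1*2)) = 1/(6*2*(247 - 2)) = 1/(6*2*245) = 1/2940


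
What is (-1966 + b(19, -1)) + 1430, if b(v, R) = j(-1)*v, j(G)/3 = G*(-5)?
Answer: -251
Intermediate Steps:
j(G) = -15*G (j(G) = 3*(G*(-5)) = 3*(-5*G) = -15*G)
b(v, R) = 15*v (b(v, R) = (-15*(-1))*v = 15*v)
(-1966 + b(19, -1)) + 1430 = (-1966 + 15*19) + 1430 = (-1966 + 285) + 1430 = -1681 + 1430 = -251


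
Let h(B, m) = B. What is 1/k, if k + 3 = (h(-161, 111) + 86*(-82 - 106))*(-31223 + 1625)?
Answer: 1/483305739 ≈ 2.0691e-9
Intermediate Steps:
k = 483305739 (k = -3 + (-161 + 86*(-82 - 106))*(-31223 + 1625) = -3 + (-161 + 86*(-188))*(-29598) = -3 + (-161 - 16168)*(-29598) = -3 - 16329*(-29598) = -3 + 483305742 = 483305739)
1/k = 1/483305739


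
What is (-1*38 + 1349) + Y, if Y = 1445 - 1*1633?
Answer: 1123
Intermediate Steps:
Y = -188 (Y = 1445 - 1633 = -188)
(-1*38 + 1349) + Y = (-1*38 + 1349) - 188 = (-38 + 1349) - 188 = 1311 - 188 = 1123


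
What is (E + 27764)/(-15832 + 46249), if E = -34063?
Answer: -6299/30417 ≈ -0.20709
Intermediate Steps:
(E + 27764)/(-15832 + 46249) = (-34063 + 27764)/(-15832 + 46249) = -6299/30417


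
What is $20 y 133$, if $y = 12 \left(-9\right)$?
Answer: $-287280$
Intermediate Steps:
$y = -108$
$20 y 133 = 20 \left(-108\right) 133 = \left(-2160\right) 133 = -287280$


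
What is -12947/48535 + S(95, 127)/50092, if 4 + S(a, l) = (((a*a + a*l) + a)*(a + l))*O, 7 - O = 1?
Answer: 342233069859/607803805 ≈ 563.07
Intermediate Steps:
O = 6 (O = 7 - 1*1 = 7 - 1 = 6)
S(a, l) = -4 + 6*(a + l)*(a + a² + a*l) (S(a, l) = -4 + (((a*a + a*l) + a)*(a + l))*6 = -4 + (((a² + a*l) + a)*(a + l))*6 = -4 + ((a + a² + a*l)*(a + l))*6 = -4 + ((a + l)*(a + a² + a*l))*6 = -4 + 6*(a + l)*(a + a² + a*l))
-12947/48535 + S(95, 127)/50092 = -12947/48535 + (-4 + 6*95² + 6*95³ + 6*95*127 + 6*95*127² + 12*127*95²)/50092 = -12947*1/48535 + (-4 + 6*9025 + 6*857375 + 72390 + 6*95*16129 + 12*127*9025)*(1/50092) = -12947/48535 + (-4 + 54150 + 5144250 + 72390 + 9193530 + 13754100)*(1/50092) = -12947/48535 + 28218416*(1/50092) = -12947/48535 + 7054604/12523 = 342233069859/607803805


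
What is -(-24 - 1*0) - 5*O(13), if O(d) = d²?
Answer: -821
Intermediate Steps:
-(-24 - 1*0) - 5*O(13) = -(-24 - 1*0) - 5*13² = -(-24 + 0) - 5*169 = -1*(-24) - 845 = 24 - 845 = -821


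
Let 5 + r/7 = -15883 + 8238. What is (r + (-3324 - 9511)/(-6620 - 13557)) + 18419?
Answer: -708825352/20177 ≈ -35130.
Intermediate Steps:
r = -53550 (r = -35 + 7*(-15883 + 8238) = -35 + 7*(-7645) = -35 - 53515 = -53550)
(r + (-3324 - 9511)/(-6620 - 13557)) + 18419 = (-53550 + (-3324 - 9511)/(-6620 - 13557)) + 18419 = (-53550 - 12835/(-20177)) + 18419 = (-53550 - 12835*(-1/20177)) + 18419 = (-53550 + 12835/20177) + 18419 = -1080465515/20177 + 18419 = -708825352/20177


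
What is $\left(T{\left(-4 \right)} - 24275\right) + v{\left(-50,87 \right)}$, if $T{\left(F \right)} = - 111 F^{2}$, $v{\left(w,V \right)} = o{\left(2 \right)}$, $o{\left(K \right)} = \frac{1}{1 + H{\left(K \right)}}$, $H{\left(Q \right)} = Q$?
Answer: $- \frac{78152}{3} \approx -26051.0$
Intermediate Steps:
$o{\left(K \right)} = \frac{1}{1 + K}$
$v{\left(w,V \right)} = \frac{1}{3}$ ($v{\left(w,V \right)} = \frac{1}{1 + 2} = \frac{1}{3}$)
$\left(T{\left(-4 \right)} - 24275\right) + v{\left(-50,87 \right)} = \left(- 111 \left(-4\right)^{2} - 24275\right) + \frac{1}{3} = \left(\left(-111\right) 16 - 24275\right) + \frac{1}{3} = \left(-1776 - 24275\right) + \frac{1}{3} = -26051 + \frac{1}{3} = - \frac{78152}{3}$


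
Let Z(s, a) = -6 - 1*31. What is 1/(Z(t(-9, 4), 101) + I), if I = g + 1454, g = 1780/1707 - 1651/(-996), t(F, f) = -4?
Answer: 566724/804578287 ≈ 0.00070437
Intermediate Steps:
g = 1530379/566724 (g = 1780*(1/1707) - 1651*(-1/996) = 1780/1707 + 1651/996 = 1530379/566724 ≈ 2.7004)
Z(s, a) = -37 (Z(s, a) = -6 - 31 = -37)
I = 825547075/566724 (I = 1530379/566724 + 1454 = 825547075/566724 ≈ 1456.7)
1/(Z(t(-9, 4), 101) + I) = 1/(-37 + 825547075/566724) = 1/(804578287/566724) = 566724/804578287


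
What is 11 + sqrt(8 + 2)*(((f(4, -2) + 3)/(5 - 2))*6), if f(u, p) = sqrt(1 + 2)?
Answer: 11 + 2*sqrt(10)*(3 + sqrt(3)) ≈ 40.928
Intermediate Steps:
f(u, p) = sqrt(3)
11 + sqrt(8 + 2)*(((f(4, -2) + 3)/(5 - 2))*6) = 11 + sqrt(8 + 2)*(((sqrt(3) + 3)/(5 - 2))*6) = 11 + sqrt(10)*(((3 + sqrt(3))/3)*6) = 11 + sqrt(10)*(((3 + sqrt(3))*(1/3))*6) = 11 + sqrt(10)*((1 + sqrt(3)/3)*6) = 11 + sqrt(10)*(6 + 2*sqrt(3))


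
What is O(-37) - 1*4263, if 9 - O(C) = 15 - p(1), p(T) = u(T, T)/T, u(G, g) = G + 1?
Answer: -4267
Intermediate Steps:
u(G, g) = 1 + G
p(T) = (1 + T)/T
O(C) = -4 (O(C) = 9 - (15 - (1 + 1)/1) = 9 - (15 - 2) = 9 - 1*13 = 9 - 13 = -4)
O(-37) - 1*4263 = -4 - 1*4263 = -4 - 4263 = -4267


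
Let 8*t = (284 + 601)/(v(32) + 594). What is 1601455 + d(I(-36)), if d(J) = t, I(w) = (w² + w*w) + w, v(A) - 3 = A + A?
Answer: 8468494925/5288 ≈ 1.6015e+6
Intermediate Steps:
v(A) = 3 + 2*A (v(A) = 3 + (A + A) = 3 + 2*A)
I(w) = w + 2*w² (I(w) = (w² + w²) + w = 2*w² + w = w + 2*w²)
t = 885/5288 (t = ((284 + 601)/((3 + 2*32) + 594))/8 = (885/((3 + 64) + 594))/8 = (885/(67 + 594))/8 = (885/661)/8 = (885*(1/661))/8 = (⅛)*(885/661) = 885/5288 ≈ 0.16736)
d(J) = 885/5288
1601455 + d(I(-36)) = 1601455 + 885/5288 = 8468494925/5288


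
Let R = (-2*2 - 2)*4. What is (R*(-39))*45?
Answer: 42120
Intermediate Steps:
R = -24 (R = (-4 - 2)*4 = -6*4 = -24)
(R*(-39))*45 = -24*(-39)*45 = 936*45 = 42120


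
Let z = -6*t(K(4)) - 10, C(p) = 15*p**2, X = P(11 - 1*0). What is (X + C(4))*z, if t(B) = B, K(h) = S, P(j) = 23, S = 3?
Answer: -7364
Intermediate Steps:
X = 23
K(h) = 3
z = -28 (z = -6*3 - 10 = -18 - 10 = -28)
(X + C(4))*z = (23 + 15*4**2)*(-28) = (23 + 15*16)*(-28) = (23 + 240)*(-28) = 263*(-28) = -7364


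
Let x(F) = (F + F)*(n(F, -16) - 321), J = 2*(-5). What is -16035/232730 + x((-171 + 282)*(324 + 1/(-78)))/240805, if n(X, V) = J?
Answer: -847984952521/8571213170 ≈ -98.934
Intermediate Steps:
J = -10
n(X, V) = -10
x(F) = -662*F (x(F) = (F + F)*(-10 - 321) = (2*F)*(-331) = -662*F)
-16035/232730 + x((-171 + 282)*(324 + 1/(-78)))/240805 = -16035/232730 - 662*(-171 + 282)*(324 + 1/(-78))/240805 = -16035*1/232730 - 73482*(324 - 1/78)*(1/240805) = -3207/46546 - 73482*25271/78*(1/240805) = -3207/46546 - 662*935027/26*(1/240805) = -3207/46546 - 309493937/13*1/240805 = -3207/46546 - 309493937/3130465 = -847984952521/8571213170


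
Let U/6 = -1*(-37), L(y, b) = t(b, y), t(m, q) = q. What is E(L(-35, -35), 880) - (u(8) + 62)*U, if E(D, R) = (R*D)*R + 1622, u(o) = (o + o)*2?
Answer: -27123246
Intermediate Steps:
L(y, b) = y
U = 222 (U = 6*(-1*(-37)) = 6*37 = 222)
u(o) = 4*o (u(o) = (2*o)*2 = 4*o)
E(D, R) = 1622 + D*R² (E(D, R) = (D*R)*R + 1622 = D*R² + 1622 = 1622 + D*R²)
E(L(-35, -35), 880) - (u(8) + 62)*U = (1622 - 35*880²) - (4*8 + 62)*222 = (1622 - 35*774400) - (32 + 62)*222 = (1622 - 27104000) - 94*222 = -27102378 - 1*20868 = -27102378 - 20868 = -27123246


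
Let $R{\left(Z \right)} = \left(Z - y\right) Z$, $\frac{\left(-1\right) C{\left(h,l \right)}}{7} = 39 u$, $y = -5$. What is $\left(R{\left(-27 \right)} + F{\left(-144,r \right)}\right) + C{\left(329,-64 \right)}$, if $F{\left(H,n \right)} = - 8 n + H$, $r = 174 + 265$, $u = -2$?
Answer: $-2516$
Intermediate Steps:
$C{\left(h,l \right)} = 546$ ($C{\left(h,l \right)} = - 7 \cdot 39 \left(-2\right) = \left(-7\right) \left(-78\right) = 546$)
$r = 439$
$F{\left(H,n \right)} = H - 8 n$
$R{\left(Z \right)} = Z \left(5 + Z\right)$ ($R{\left(Z \right)} = \left(Z - -5\right) Z = \left(Z + 5\right) Z = \left(5 + Z\right) Z = Z \left(5 + Z\right)$)
$\left(R{\left(-27 \right)} + F{\left(-144,r \right)}\right) + C{\left(329,-64 \right)} = \left(- 27 \left(5 - 27\right) - 3656\right) + 546 = \left(\left(-27\right) \left(-22\right) - 3656\right) + 546 = \left(594 - 3656\right) + 546 = -3062 + 546 = -2516$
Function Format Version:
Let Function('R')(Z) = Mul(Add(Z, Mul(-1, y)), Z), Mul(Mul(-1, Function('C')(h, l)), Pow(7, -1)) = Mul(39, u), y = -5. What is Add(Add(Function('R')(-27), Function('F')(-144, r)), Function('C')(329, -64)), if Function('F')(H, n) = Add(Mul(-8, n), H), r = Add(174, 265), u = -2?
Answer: -2516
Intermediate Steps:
Function('C')(h, l) = 546 (Function('C')(h, l) = Mul(-7, Mul(39, -2)) = Mul(-7, -78) = 546)
r = 439
Function('F')(H, n) = Add(H, Mul(-8, n))
Function('R')(Z) = Mul(Z, Add(5, Z)) (Function('R')(Z) = Mul(Add(Z, Mul(-1, -5)), Z) = Mul(Add(Z, 5), Z) = Mul(Add(5, Z), Z) = Mul(Z, Add(5, Z)))
Add(Add(Function('R')(-27), Function('F')(-144, r)), Function('C')(329, -64)) = Add(Add(Mul(-27, Add(5, -27)), Add(-144, Mul(-8, 439))), 546) = Add(Add(Mul(-27, -22), Add(-144, -3512)), 546) = Add(Add(594, -3656), 546) = Add(-3062, 546) = -2516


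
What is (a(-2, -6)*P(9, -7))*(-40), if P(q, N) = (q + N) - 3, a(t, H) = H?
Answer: -240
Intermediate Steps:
P(q, N) = -3 + N + q (P(q, N) = (N + q) - 3 = -3 + N + q)
(a(-2, -6)*P(9, -7))*(-40) = -6*(-3 - 7 + 9)*(-40) = -6*(-1)*(-40) = 6*(-40) = -240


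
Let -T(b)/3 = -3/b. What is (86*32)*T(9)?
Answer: 2752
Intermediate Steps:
T(b) = 9/b (T(b) = -(-9)/b = 9/b)
(86*32)*T(9) = (86*32)*(9/9) = 2752*(9*(⅑)) = 2752*1 = 2752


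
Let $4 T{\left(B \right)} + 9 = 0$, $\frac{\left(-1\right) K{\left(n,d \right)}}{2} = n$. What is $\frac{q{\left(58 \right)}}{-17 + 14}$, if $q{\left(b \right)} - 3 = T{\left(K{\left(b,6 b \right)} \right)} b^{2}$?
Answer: $2522$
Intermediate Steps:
$K{\left(n,d \right)} = - 2 n$
$T{\left(B \right)} = - \frac{9}{4}$ ($T{\left(B \right)} = - \frac{9}{4} + \frac{1}{4} \cdot 0 = - \frac{9}{4} + 0 = - \frac{9}{4}$)
$q{\left(b \right)} = 3 - \frac{9 b^{2}}{4}$
$\frac{q{\left(58 \right)}}{-17 + 14} = \frac{3 - \frac{9 \cdot 58^{2}}{4}}{-17 + 14} = \frac{3 - 7569}{-3} = \left(3 - 7569\right) \left(- \frac{1}{3}\right) = \left(-7566\right) \left(- \frac{1}{3}\right) = 2522$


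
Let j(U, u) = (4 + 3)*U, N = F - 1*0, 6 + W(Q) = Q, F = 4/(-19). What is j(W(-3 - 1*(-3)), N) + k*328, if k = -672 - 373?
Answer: -342802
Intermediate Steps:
F = -4/19 (F = 4*(-1/19) = -4/19 ≈ -0.21053)
W(Q) = -6 + Q
N = -4/19 (N = -4/19 - 1*0 = -4/19 + 0 = -4/19 ≈ -0.21053)
k = -1045
j(U, u) = 7*U
j(W(-3 - 1*(-3)), N) + k*328 = 7*(-6 + (-3 - 1*(-3))) - 1045*328 = 7*(-6 + (-3 + 3)) - 342760 = 7*(-6 + 0) - 342760 = 7*(-6) - 342760 = -42 - 342760 = -342802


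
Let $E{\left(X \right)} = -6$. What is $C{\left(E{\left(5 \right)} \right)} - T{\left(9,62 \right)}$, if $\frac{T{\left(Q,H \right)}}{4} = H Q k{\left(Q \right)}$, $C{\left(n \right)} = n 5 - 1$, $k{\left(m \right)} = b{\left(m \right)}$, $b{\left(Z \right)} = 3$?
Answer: $-6727$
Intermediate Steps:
$k{\left(m \right)} = 3$
$C{\left(n \right)} = -1 + 5 n$ ($C{\left(n \right)} = 5 n - 1 = -1 + 5 n$)
$T{\left(Q,H \right)} = 12 H Q$ ($T{\left(Q,H \right)} = 4 H Q 3 = 4 \cdot 3 H Q = 12 H Q$)
$C{\left(E{\left(5 \right)} \right)} - T{\left(9,62 \right)} = \left(-1 + 5 \left(-6\right)\right) - 12 \cdot 62 \cdot 9 = \left(-1 - 30\right) - 6696 = -31 - 6696 = -6727$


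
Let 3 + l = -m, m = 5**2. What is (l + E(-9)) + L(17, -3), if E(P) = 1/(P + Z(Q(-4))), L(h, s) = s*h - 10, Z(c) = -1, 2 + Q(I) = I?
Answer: -891/10 ≈ -89.100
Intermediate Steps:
Q(I) = -2 + I
m = 25
L(h, s) = -10 + h*s (L(h, s) = h*s - 10 = -10 + h*s)
E(P) = 1/(-1 + P) (E(P) = 1/(P - 1) = 1/(-1 + P))
l = -28 (l = -3 - 1*25 = -3 - 25 = -28)
(l + E(-9)) + L(17, -3) = (-28 + 1/(-1 - 9)) + (-10 + 17*(-3)) = (-28 + 1/(-10)) + (-10 - 51) = (-28 - 1/10) - 61 = -281/10 - 61 = -891/10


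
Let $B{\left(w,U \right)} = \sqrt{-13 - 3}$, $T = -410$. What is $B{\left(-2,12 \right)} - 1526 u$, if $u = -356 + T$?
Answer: $1168916 + 4 i \approx 1.1689 \cdot 10^{6} + 4.0 i$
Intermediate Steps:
$u = -766$ ($u = -356 - 410 = -766$)
$B{\left(w,U \right)} = 4 i$ ($B{\left(w,U \right)} = \sqrt{-16} = 4 i$)
$B{\left(-2,12 \right)} - 1526 u = 4 i - -1168916 = 4 i + 1168916 = 1168916 + 4 i$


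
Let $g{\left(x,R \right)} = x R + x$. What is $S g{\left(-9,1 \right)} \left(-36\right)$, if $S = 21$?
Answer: $13608$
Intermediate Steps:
$g{\left(x,R \right)} = x + R x$ ($g{\left(x,R \right)} = R x + x = x + R x$)
$S g{\left(-9,1 \right)} \left(-36\right) = 21 \left(- 9 \left(1 + 1\right)\right) \left(-36\right) = 21 \left(\left(-9\right) 2\right) \left(-36\right) = 21 \left(-18\right) \left(-36\right) = \left(-378\right) \left(-36\right) = 13608$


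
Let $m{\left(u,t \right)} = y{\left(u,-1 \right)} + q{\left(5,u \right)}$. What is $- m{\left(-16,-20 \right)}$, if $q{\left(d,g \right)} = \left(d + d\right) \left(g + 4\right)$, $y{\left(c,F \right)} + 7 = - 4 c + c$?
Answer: $79$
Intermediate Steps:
$y{\left(c,F \right)} = -7 - 3 c$ ($y{\left(c,F \right)} = -7 + \left(- 4 c + c\right) = -7 - 3 c$)
$q{\left(d,g \right)} = 2 d \left(4 + g\right)$
$m{\left(u,t \right)} = 33 + 7 u$ ($m{\left(u,t \right)} = \left(-7 - 3 u\right) + 2 \cdot 5 \left(4 + u\right) = \left(-7 - 3 u\right) + \left(40 + 10 u\right) = 33 + 7 u$)
$- m{\left(-16,-20 \right)} = - (33 + 7 \left(-16\right)) = - (33 - 112) = \left(-1\right) \left(-79\right) = 79$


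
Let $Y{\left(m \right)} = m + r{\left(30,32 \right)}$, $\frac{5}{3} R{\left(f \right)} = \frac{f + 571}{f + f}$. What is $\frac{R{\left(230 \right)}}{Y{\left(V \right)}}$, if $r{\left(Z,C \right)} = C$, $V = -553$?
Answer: $- \frac{2403}{1198300} \approx -0.0020053$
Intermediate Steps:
$R{\left(f \right)} = \frac{3 \left(571 + f\right)}{10 f}$ ($R{\left(f \right)} = \frac{3 \frac{f + 571}{f + f}}{5} = \frac{3 \frac{571 + f}{2 f}}{5} = \frac{3 \left(571 + f\right)}{10 f}$)
$Y{\left(m \right)} = 32 + m$ ($Y{\left(m \right)} = m + 32 = 32 + m$)
$\frac{R{\left(230 \right)}}{Y{\left(V \right)}} = \frac{\frac{3}{10} \cdot \frac{1}{230} \left(571 + 230\right)}{32 - 553} = \frac{\frac{3}{10} \cdot \frac{1}{230} \cdot 801}{-521} = \frac{2403}{2300} \left(- \frac{1}{521}\right) = - \frac{2403}{1198300}$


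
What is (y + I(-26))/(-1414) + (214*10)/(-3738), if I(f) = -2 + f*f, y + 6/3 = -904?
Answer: -11014/26967 ≈ -0.40843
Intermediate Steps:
y = -906 (y = -2 - 904 = -906)
I(f) = -2 + f²
(y + I(-26))/(-1414) + (214*10)/(-3738) = (-906 + (-2 + (-26)²))/(-1414) + (214*10)/(-3738) = (-906 + (-2 + 676))*(-1/1414) + 2140*(-1/3738) = (-906 + 674)*(-1/1414) - 1070/1869 = -232*(-1/1414) - 1070/1869 = 116/707 - 1070/1869 = -11014/26967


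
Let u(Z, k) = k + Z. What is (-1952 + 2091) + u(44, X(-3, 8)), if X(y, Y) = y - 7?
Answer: 173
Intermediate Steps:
X(y, Y) = -7 + y
u(Z, k) = Z + k
(-1952 + 2091) + u(44, X(-3, 8)) = (-1952 + 2091) + (44 + (-7 - 3)) = 139 + (44 - 10) = 139 + 34 = 173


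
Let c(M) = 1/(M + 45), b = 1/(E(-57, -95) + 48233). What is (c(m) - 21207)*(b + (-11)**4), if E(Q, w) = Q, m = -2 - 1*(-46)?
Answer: -665641662595887/2143832 ≈ -3.1049e+8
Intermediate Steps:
m = 44 (m = -2 + 46 = 44)
b = 1/48176 (b = 1/(-57 + 48233) = 1/48176 ≈ 2.0757e-5)
c(M) = 1/(45 + M)
(c(m) - 21207)*(b + (-11)**4) = (1/(45 + 44) - 21207)*(1/48176 + (-11)**4) = (1/89 - 21207)*(1/48176 + 14641) = (1/89 - 21207)*(705344817/48176) = -1887422/89*705344817/48176 = -665641662595887/2143832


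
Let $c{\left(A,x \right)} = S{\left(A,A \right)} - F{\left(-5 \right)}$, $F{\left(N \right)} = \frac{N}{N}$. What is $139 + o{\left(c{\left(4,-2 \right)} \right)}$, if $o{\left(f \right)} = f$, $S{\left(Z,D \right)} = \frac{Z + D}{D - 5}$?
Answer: $130$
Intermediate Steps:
$S{\left(Z,D \right)} = \frac{D + Z}{-5 + D}$
$F{\left(N \right)} = 1$
$c{\left(A,x \right)} = -1 + \frac{2 A}{-5 + A}$ ($c{\left(A,x \right)} = \frac{A + A}{-5 + A} - 1 = \frac{2 A}{-5 + A} - 1 = -1 + \frac{2 A}{-5 + A}$)
$139 + o{\left(c{\left(4,-2 \right)} \right)} = 139 + \frac{5 + 4}{-5 + 4} = 139 + \frac{1}{-1} \cdot 9 = 139 - 9 = 130$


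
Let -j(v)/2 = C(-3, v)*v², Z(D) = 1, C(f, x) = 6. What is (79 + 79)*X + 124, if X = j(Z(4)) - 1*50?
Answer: -9672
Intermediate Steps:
j(v) = -12*v²
X = -62 (X = -12*1² - 1*50 = -12*1 - 50 = -12 - 50 = -62)
(79 + 79)*X + 124 = (79 + 79)*(-62) + 124 = 158*(-62) + 124 = -9796 + 124 = -9672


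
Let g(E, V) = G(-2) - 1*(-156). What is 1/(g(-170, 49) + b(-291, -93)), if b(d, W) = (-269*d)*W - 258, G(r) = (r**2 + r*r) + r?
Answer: -1/7280043 ≈ -1.3736e-7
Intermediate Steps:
G(r) = r + 2*r**2 (G(r) = (r**2 + r**2) + r = 2*r**2 + r = r + 2*r**2)
b(d, W) = -258 - 269*W*d (b(d, W) = -269*W*d - 258 = -258 - 269*W*d)
g(E, V) = 162 (g(E, V) = -2*(1 + 2*(-2)) - 1*(-156) = -2*(1 - 4) + 156 = -2*(-3) + 156 = 6 + 156 = 162)
1/(g(-170, 49) + b(-291, -93)) = 1/(162 + (-258 - 269*(-93)*(-291))) = 1/(162 + (-258 - 7279947)) = 1/(162 - 7280205) = 1/(-7280043) = -1/7280043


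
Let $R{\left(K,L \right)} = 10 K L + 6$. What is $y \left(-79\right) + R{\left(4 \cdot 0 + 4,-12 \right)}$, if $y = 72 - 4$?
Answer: $-5846$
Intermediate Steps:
$y = 68$
$R{\left(K,L \right)} = 6 + 10 K L$ ($R{\left(K,L \right)} = 10 K L + 6 = 6 + 10 K L$)
$y \left(-79\right) + R{\left(4 \cdot 0 + 4,-12 \right)} = 68 \left(-79\right) + \left(6 + 10 \left(4 \cdot 0 + 4\right) \left(-12\right)\right) = -5372 + \left(6 + 10 \left(0 + 4\right) \left(-12\right)\right) = -5372 + \left(6 + 10 \cdot 4 \left(-12\right)\right) = -5372 + \left(6 - 480\right) = -5372 - 474 = -5846$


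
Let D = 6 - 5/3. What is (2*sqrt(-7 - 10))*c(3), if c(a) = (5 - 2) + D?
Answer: 44*I*sqrt(17)/3 ≈ 60.472*I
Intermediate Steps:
D = 13/3 (D = 6 - 5*1/3 = 6 - 5/3 = 13/3 ≈ 4.3333)
c(a) = 22/3 (c(a) = (5 - 2) + 13/3 = 3 + 13/3 = 22/3)
(2*sqrt(-7 - 10))*c(3) = (2*sqrt(-7 - 10))*(22/3) = (2*sqrt(-17))*(22/3) = (2*(I*sqrt(17)))*(22/3) = (2*I*sqrt(17))*(22/3) = 44*I*sqrt(17)/3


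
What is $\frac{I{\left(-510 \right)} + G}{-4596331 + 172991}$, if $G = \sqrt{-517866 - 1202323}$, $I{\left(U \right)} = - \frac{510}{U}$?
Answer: $- \frac{1}{4423340} - \frac{i \sqrt{1720189}}{4423340} \approx -2.2607 \cdot 10^{-7} - 0.00029651 i$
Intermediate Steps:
$G = i \sqrt{1720189}$ ($G = \sqrt{-1720189} = i \sqrt{1720189} \approx 1311.6 i$)
$\frac{I{\left(-510 \right)} + G}{-4596331 + 172991} = \frac{- \frac{510}{-510} + i \sqrt{1720189}}{-4596331 + 172991} = \frac{\left(-510\right) \left(- \frac{1}{510}\right) + i \sqrt{1720189}}{-4423340} = \left(1 + i \sqrt{1720189}\right) \left(- \frac{1}{4423340}\right) = - \frac{1}{4423340} - \frac{i \sqrt{1720189}}{4423340}$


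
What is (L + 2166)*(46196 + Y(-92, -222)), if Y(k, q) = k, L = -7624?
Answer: -251635632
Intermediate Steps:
(L + 2166)*(46196 + Y(-92, -222)) = (-7624 + 2166)*(46196 - 92) = -5458*46104 = -251635632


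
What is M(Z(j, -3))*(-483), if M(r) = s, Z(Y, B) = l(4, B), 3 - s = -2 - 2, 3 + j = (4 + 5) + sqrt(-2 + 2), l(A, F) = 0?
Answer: -3381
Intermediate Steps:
j = 6 (j = -3 + ((4 + 5) + sqrt(-2 + 2)) = -3 + (9 + sqrt(0)) = -3 + (9 + 0) = -3 + 9 = 6)
s = 7 (s = 3 - (-2 - 2) = 3 - 1*(-4) = 3 + 4 = 7)
Z(Y, B) = 0
M(r) = 7
M(Z(j, -3))*(-483) = 7*(-483) = -3381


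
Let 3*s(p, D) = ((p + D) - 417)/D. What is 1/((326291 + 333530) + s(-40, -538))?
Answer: 1614/1064952089 ≈ 1.5156e-6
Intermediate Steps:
s(p, D) = (-417 + D + p)/(3*D) (s(p, D) = (((p + D) - 417)/D)/3 = (((D + p) - 417)/D)/3 = ((-417 + D + p)/D)/3 = (-417 + D + p)/(3*D))
1/((326291 + 333530) + s(-40, -538)) = 1/((326291 + 333530) + (⅓)*(-417 - 538 - 40)/(-538)) = 1/(659821 + (⅓)*(-1/538)*(-995)) = 1/(659821 + 995/1614) = 1/(1064952089/1614) = 1614/1064952089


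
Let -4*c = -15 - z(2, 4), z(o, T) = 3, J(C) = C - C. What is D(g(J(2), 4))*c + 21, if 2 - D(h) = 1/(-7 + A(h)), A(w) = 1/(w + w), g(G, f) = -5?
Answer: 2175/71 ≈ 30.634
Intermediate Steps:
J(C) = 0
A(w) = 1/(2*w)
D(h) = 2 - 1/(-7 + 1/(2*h))
c = 9/2 (c = -(-15 - 1*3)/4 = -(-15 - 3)/4 = -¼*(-18) = 9/2 ≈ 4.5000)
D(g(J(2), 4))*c + 21 = (2*(-1 + 15*(-5))/(-1 + 14*(-5)))*(9/2) + 21 = (2*(-1 - 75)/(-1 - 70))*(9/2) + 21 = (2*(-76)/(-71))*(9/2) + 21 = (2*(-1/71)*(-76))*(9/2) + 21 = (152/71)*(9/2) + 21 = 684/71 + 21 = 2175/71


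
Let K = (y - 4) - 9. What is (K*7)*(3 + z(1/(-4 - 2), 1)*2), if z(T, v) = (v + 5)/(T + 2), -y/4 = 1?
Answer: -12495/11 ≈ -1135.9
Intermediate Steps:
y = -4 (y = -4*1 = -4)
K = -17 (K = (-4 - 4) - 9 = -8 - 9 = -17)
z(T, v) = (5 + v)/(2 + T)
(K*7)*(3 + z(1/(-4 - 2), 1)*2) = (-17*7)*(3 + ((5 + 1)/(2 + 1/(-4 - 2)))*2) = -119*(3 + (6/(2 + 1/(-6)))*2) = -119*(3 + (6/(2 - ⅙))*2) = -119*(3 + (6/(11/6))*2) = -119*(3 + ((6/11)*6)*2) = -119*(3 + (36/11)*2) = -119*(3 + 72/11) = -119*105/11 = -12495/11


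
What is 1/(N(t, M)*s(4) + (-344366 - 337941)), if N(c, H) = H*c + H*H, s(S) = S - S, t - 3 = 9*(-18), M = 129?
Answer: -1/682307 ≈ -1.4656e-6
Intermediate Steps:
t = -159 (t = 3 + 9*(-18) = 3 - 162 = -159)
s(S) = 0
N(c, H) = H² + H*c (N(c, H) = H*c + H² = H² + H*c)
1/(N(t, M)*s(4) + (-344366 - 337941)) = 1/((129*(129 - 159))*0 + (-344366 - 337941)) = 1/((129*(-30))*0 - 682307) = 1/(-3870*0 - 682307) = 1/(0 - 682307) = 1/(-682307) = -1/682307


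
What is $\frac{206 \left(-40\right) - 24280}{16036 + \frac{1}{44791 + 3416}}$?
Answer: $- \frac{1567691640}{773047453} \approx -2.0279$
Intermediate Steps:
$\frac{206 \left(-40\right) - 24280}{16036 + \frac{1}{44791 + 3416}} = \frac{-8240 - 24280}{16036 + \frac{1}{48207}} = - \frac{32520}{16036 + \frac{1}{48207}} = - \frac{32520}{\frac{773047453}{48207}} = \left(-32520\right) \frac{48207}{773047453} = - \frac{1567691640}{773047453}$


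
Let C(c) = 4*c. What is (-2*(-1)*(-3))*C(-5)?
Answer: 120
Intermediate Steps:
(-2*(-1)*(-3))*C(-5) = (-2*(-1)*(-3))*(4*(-5)) = (2*(-3))*(-20) = -6*(-20) = 120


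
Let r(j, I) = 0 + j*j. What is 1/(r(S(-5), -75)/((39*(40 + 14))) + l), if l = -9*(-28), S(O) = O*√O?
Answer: 2106/530587 ≈ 0.0039692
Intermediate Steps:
S(O) = O^(3/2)
r(j, I) = j² (r(j, I) = 0 + j² = j²)
l = 252
1/(r(S(-5), -75)/((39*(40 + 14))) + l) = 1/(((-5)^(3/2))²/((39*(40 + 14))) + 252) = 1/((-5*I*√5)²/((39*54)) + 252) = 1/(-125/2106 + 252) = 1/(530587/2106) = 2106/530587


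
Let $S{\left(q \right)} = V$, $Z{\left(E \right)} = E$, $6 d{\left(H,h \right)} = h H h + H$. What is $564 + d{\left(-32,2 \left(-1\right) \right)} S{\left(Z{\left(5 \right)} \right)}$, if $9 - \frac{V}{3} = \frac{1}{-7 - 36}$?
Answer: $- \frac{6788}{43} \approx -157.86$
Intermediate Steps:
$d{\left(H,h \right)} = \frac{H}{6} + \frac{H h^{2}}{6}$ ($d{\left(H,h \right)} = \frac{h H h + H}{6} = \frac{H h h + H}{6} = \frac{H h^{2} + H}{6} = \frac{H + H h^{2}}{6} = \frac{H}{6} + \frac{H h^{2}}{6}$)
$V = \frac{1164}{43}$ ($V = 27 - \frac{3}{-7 - 36} = 27 - \frac{3}{-43} = 27 - - \frac{3}{43} = 27 + \frac{3}{43} = \frac{1164}{43} \approx 27.07$)
$S{\left(q \right)} = \frac{1164}{43}$
$564 + d{\left(-32,2 \left(-1\right) \right)} S{\left(Z{\left(5 \right)} \right)} = 564 + \frac{1}{6} \left(-32\right) \left(1 + \left(2 \left(-1\right)\right)^{2}\right) \frac{1164}{43} = 564 + \frac{1}{6} \left(-32\right) \left(1 + \left(-2\right)^{2}\right) \frac{1164}{43} = 564 + \frac{1}{6} \left(-32\right) \left(1 + 4\right) \frac{1164}{43} = 564 + \frac{1}{6} \left(-32\right) 5 \cdot \frac{1164}{43} = 564 - \frac{31040}{43} = - \frac{6788}{43}$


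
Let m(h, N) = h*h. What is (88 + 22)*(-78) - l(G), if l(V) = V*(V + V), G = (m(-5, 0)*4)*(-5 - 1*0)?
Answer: -508580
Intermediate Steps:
m(h, N) = h²
G = -500 (G = ((-5)²*4)*(-5 - 1*0) = (25*4)*(-5 + 0) = 100*(-5) = -500)
l(V) = 2*V² (l(V) = V*(2*V) = 2*V²)
(88 + 22)*(-78) - l(G) = (88 + 22)*(-78) - 2*(-500)² = 110*(-78) - 2*250000 = -8580 - 1*500000 = -8580 - 500000 = -508580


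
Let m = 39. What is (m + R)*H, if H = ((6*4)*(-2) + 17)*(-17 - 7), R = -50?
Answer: -8184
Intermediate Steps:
H = 744 (H = (24*(-2) + 17)*(-24) = (-48 + 17)*(-24) = -31*(-24) = 744)
(m + R)*H = (39 - 50)*744 = -11*744 = -8184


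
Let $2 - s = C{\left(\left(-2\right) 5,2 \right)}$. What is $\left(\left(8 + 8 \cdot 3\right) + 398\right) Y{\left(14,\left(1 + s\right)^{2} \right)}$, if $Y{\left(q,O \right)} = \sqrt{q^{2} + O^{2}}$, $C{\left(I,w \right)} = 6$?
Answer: $430 \sqrt{277} \approx 7156.6$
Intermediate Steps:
$s = -4$ ($s = 2 - 6 = -4$)
$Y{\left(q,O \right)} = \sqrt{O^{2} + q^{2}}$
$\left(\left(8 + 8 \cdot 3\right) + 398\right) Y{\left(14,\left(1 + s\right)^{2} \right)} = \left(\left(8 + 8 \cdot 3\right) + 398\right) \sqrt{\left(\left(1 - 4\right)^{2}\right)^{2} + 14^{2}} = \left(\left(8 + 24\right) + 398\right) \sqrt{\left(\left(-3\right)^{2}\right)^{2} + 196} = \left(32 + 398\right) \sqrt{9^{2} + 196} = 430 \sqrt{81 + 196} = 430 \sqrt{277}$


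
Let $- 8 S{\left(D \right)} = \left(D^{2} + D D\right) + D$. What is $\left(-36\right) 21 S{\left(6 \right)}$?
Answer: $7371$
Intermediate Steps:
$S{\left(D \right)} = - \frac{D^{2}}{4} - \frac{D}{8}$ ($S{\left(D \right)} = - \frac{\left(D^{2} + D D\right) + D}{8} = - \frac{\left(D^{2} + D^{2}\right) + D}{8} = - \frac{2 D^{2} + D}{8} = - \frac{D + 2 D^{2}}{8} = - \frac{D^{2}}{4} - \frac{D}{8}$)
$\left(-36\right) 21 S{\left(6 \right)} = \left(-36\right) 21 \left(\left(- \frac{1}{8}\right) 6 \left(1 + 2 \cdot 6\right)\right) = - 756 \left(\left(- \frac{1}{8}\right) 6 \left(1 + 12\right)\right) = - 756 \left(\left(- \frac{1}{8}\right) 6 \cdot 13\right) = \left(-756\right) \left(- \frac{39}{4}\right) = 7371$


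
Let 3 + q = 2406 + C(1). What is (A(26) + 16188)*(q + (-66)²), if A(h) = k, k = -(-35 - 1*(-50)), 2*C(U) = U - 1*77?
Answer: 108698733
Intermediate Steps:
C(U) = -77/2 + U/2 (C(U) = (U - 1*77)/2 = (U - 77)/2 = (-77 + U)/2 = -77/2 + U/2)
k = -15 (k = -(-35 + 50) = -1*15 = -15)
A(h) = -15
q = 2365 (q = -3 + (2406 + (-77/2 + (½)*1)) = -3 + (2406 + (-77/2 + ½)) = -3 + (2406 - 38) = -3 + 2368 = 2365)
(A(26) + 16188)*(q + (-66)²) = (-15 + 16188)*(2365 + (-66)²) = 16173*(2365 + 4356) = 16173*6721 = 108698733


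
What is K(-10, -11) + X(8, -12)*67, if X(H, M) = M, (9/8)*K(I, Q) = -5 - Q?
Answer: -2396/3 ≈ -798.67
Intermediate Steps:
K(I, Q) = -40/9 - 8*Q/9 (K(I, Q) = 8*(-5 - Q)/9 = -40/9 - 8*Q/9)
K(-10, -11) + X(8, -12)*67 = (-40/9 - 8/9*(-11)) - 12*67 = (-40/9 + 88/9) - 804 = 16/3 - 804 = -2396/3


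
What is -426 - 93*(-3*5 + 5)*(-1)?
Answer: -1356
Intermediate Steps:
-426 - 93*(-3*5 + 5)*(-1) = -426 - 93*(-15 + 5)*(-1) = -426 - (-930)*(-1) = -426 - 93*10 = -426 - 930 = -1356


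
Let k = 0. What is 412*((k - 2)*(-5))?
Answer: 4120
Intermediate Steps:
412*((k - 2)*(-5)) = 412*((0 - 2)*(-5)) = 412*(-2*(-5)) = 412*10 = 4120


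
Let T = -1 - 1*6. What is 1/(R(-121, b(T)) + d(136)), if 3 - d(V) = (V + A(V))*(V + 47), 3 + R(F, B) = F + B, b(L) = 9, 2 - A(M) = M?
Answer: -1/478 ≈ -0.0020920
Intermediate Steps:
A(M) = 2 - M
T = -7 (T = -1 - 6 = -7)
R(F, B) = -3 + B + F (R(F, B) = -3 + (F + B) = -3 + (B + F) = -3 + B + F)
d(V) = -91 - 2*V (d(V) = 3 - (V + (2 - V))*(V + 47) = 3 - 2*(47 + V) = 3 - (94 + 2*V) = 3 + (-94 - 2*V) = -91 - 2*V)
1/(R(-121, b(T)) + d(136)) = 1/((-3 + 9 - 121) + (-91 - 2*136)) = 1/(-115 + (-91 - 272)) = 1/(-115 - 363) = 1/(-478) = -1/478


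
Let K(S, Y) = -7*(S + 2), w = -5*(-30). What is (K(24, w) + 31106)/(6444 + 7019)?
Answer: 30924/13463 ≈ 2.2970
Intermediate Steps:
w = 150
K(S, Y) = -14 - 7*S (K(S, Y) = -7*(2 + S) = -14 - 7*S)
(K(24, w) + 31106)/(6444 + 7019) = ((-14 - 7*24) + 31106)/(6444 + 7019) = ((-14 - 168) + 31106)/13463 = (-182 + 31106)*(1/13463) = 30924*(1/13463) = 30924/13463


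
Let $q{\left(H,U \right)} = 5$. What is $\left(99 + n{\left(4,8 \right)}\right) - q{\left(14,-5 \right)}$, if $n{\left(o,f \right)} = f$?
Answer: $102$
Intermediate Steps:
$\left(99 + n{\left(4,8 \right)}\right) - q{\left(14,-5 \right)} = \left(99 + 8\right) - 5 = 107 - 5 = 102$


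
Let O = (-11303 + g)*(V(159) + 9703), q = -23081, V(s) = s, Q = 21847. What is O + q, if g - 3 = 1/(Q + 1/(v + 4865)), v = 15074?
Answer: -24277198360799018/217803667 ≈ -1.1146e+8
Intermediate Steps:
g = 1306841941/435607334 (g = 3 + 1/(21847 + 1/(15074 + 4865)) = 3 + 1/(21847 + 1/19939) = 3 + 1/(435607334/19939) = 3 + 19939/435607334 = 1306841941/435607334 ≈ 3.0000)
O = -24272171234360991/217803667 (O = (-11303 + 1306841941/435607334)*(159 + 9703) = -4922362854261/435607334*9862 = -24272171234360991/217803667 ≈ -1.1144e+8)
O + q = -24272171234360991/217803667 - 23081 = -24277198360799018/217803667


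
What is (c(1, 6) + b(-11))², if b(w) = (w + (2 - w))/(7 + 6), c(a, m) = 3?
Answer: 1681/169 ≈ 9.9467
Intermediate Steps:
b(w) = 2/13
(c(1, 6) + b(-11))² = (3 + 2/13)² = (41/13)² = 1681/169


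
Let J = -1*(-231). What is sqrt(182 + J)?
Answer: sqrt(413) ≈ 20.322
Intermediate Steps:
J = 231
sqrt(182 + J) = sqrt(182 + 231) = sqrt(413)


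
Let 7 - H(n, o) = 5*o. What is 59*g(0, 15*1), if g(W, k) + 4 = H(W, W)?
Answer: 177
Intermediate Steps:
H(n, o) = 7 - 5*o
g(W, k) = 3 - 5*W (g(W, k) = -4 + (7 - 5*W) = 3 - 5*W)
59*g(0, 15*1) = 59*(3 - 5*0) = 59*(3 + 0) = 59*3 = 177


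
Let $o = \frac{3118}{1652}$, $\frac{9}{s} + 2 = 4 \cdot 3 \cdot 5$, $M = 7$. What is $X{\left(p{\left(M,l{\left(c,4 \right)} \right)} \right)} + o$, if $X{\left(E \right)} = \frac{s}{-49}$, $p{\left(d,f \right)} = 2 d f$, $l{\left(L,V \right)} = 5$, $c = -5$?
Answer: $\frac{157973}{83839} \approx 1.8842$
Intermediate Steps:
$s = \frac{9}{58}$ ($s = \frac{9}{-2 + 4 \cdot 3 \cdot 5} = \frac{9}{-2 + 12 \cdot 5} = \frac{9}{-2 + 60} = \frac{9}{58} \approx 0.15517$)
$p{\left(d,f \right)} = 2 d f$
$X{\left(E \right)} = - \frac{9}{2842}$ ($X{\left(E \right)} = \frac{9}{58 \left(-49\right)} = \frac{9}{58} \left(- \frac{1}{49}\right) = - \frac{9}{2842}$)
$o = \frac{1559}{826}$ ($o = 3118 \cdot \frac{1}{1652} = \frac{1559}{826} \approx 1.8874$)
$X{\left(p{\left(M,l{\left(c,4 \right)} \right)} \right)} + o = - \frac{9}{2842} + \frac{1559}{826} = \frac{157973}{83839}$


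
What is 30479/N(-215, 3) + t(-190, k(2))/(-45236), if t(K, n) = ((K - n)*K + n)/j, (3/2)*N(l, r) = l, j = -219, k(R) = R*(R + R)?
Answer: -5266402819/24766710 ≈ -212.64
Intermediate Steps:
k(R) = 2*R**2 (k(R) = R*(2*R) = 2*R**2)
N(l, r) = 2*l/3
t(K, n) = -n/219 - K*(K - n)/219 (t(K, n) = ((K - n)*K + n)/(-219) = (K*(K - n) + n)*(-1/219) = (n + K*(K - n))*(-1/219) = -n/219 - K*(K - n)/219)
30479/N(-215, 3) + t(-190, k(2))/(-45236) = 30479/(((2/3)*(-215))) + (-2*2**2/219 - 1/219*(-190)**2 + (1/219)*(-190)*(2*2**2))/(-45236) = 30479/(-430/3) + (-2*4/219 - 1/219*36100 + (1/219)*(-190)*(2*4))*(-1/45236) = 30479*(-3/430) + (-1/219*8 - 36100/219 + (1/219)*(-190)*8)*(-1/45236) = -91437/430 + (-8/219 - 36100/219 - 1520/219)*(-1/45236) = -91437/430 - 37628/219*(-1/45236) = -91437/430 + 9407/2476671 = -5266402819/24766710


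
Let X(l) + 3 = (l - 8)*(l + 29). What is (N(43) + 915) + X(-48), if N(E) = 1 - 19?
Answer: 1958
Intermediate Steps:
N(E) = -18
X(l) = -3 + (-8 + l)*(29 + l) (X(l) = -3 + (l - 8)*(l + 29) = -3 + (-8 + l)*(29 + l))
(N(43) + 915) + X(-48) = (-18 + 915) + (-235 + (-48)² + 21*(-48)) = 897 + (-235 + 2304 - 1008) = 897 + 1061 = 1958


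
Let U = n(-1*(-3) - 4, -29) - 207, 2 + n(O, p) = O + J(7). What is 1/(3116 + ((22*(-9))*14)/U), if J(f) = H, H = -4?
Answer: 107/334798 ≈ 0.00031960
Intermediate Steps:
J(f) = -4
n(O, p) = -6 + O (n(O, p) = -2 + (O - 4) = -2 + (-4 + O) = -6 + O)
U = -214 (U = (-6 + (-1*(-3) - 4)) - 207 = (-6 + (3 - 4)) - 207 = (-6 - 1) - 207 = -7 - 207 = -214)
1/(3116 + ((22*(-9))*14)/U) = 1/(3116 + ((22*(-9))*14)/(-214)) = 1/(3116 - 198*14*(-1/214)) = 1/(3116 - 2772*(-1/214)) = 1/(3116 + 1386/107) = 1/(334798/107) = 107/334798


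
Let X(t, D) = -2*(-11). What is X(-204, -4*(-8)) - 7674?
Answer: -7652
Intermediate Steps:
X(t, D) = 22
X(-204, -4*(-8)) - 7674 = 22 - 7674 = -7652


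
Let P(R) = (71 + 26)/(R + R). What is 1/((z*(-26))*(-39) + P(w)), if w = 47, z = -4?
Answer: -94/381167 ≈ -0.00024661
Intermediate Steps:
P(R) = 97/(2*R) (P(R) = 97/((2*R)) = 97*(1/(2*R)) = 97/(2*R))
1/((z*(-26))*(-39) + P(w)) = 1/(-4*(-26)*(-39) + (97/2)/47) = 1/(104*(-39) + (97/2)*(1/47)) = 1/(-4056 + 97/94) = 1/(-381167/94) = -94/381167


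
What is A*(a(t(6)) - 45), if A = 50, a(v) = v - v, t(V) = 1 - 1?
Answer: -2250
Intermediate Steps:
t(V) = 0
a(v) = 0
A*(a(t(6)) - 45) = 50*(0 - 45) = 50*(-45) = -2250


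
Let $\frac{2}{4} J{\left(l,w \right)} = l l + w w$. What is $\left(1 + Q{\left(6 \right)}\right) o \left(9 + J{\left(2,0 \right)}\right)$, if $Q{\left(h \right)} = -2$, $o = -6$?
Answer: $102$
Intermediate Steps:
$J{\left(l,w \right)} = 2 l^{2} + 2 w^{2}$ ($J{\left(l,w \right)} = 2 \left(l l + w w\right) = 2 \left(l^{2} + w^{2}\right) = 2 l^{2} + 2 w^{2}$)
$\left(1 + Q{\left(6 \right)}\right) o \left(9 + J{\left(2,0 \right)}\right) = \left(1 - 2\right) \left(- 6 \left(9 + \left(2 \cdot 2^{2} + 2 \cdot 0^{2}\right)\right)\right) = - \left(-6\right) \left(9 + \left(2 \cdot 4 + 2 \cdot 0\right)\right) = - \left(-6\right) \left(9 + \left(8 + 0\right)\right) = - \left(-6\right) \left(9 + 8\right) = - \left(-6\right) 17 = \left(-1\right) \left(-102\right) = 102$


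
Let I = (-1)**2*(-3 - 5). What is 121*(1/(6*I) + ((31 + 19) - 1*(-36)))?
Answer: 499367/48 ≈ 10403.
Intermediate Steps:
I = -8 (I = 1*(-8) = -8)
121*(1/(6*I) + ((31 + 19) - 1*(-36))) = 121*(1/(6*(-8)) + ((31 + 19) - 1*(-36))) = 121*((1/6)*(-1/8) + (50 + 36)) = 121*(-1/48 + 86) = 121*(4127/48) = 499367/48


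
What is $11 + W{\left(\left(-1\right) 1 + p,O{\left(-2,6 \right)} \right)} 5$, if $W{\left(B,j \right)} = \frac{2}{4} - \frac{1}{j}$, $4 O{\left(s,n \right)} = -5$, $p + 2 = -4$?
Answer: $\frac{35}{2} \approx 17.5$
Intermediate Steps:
$p = -6$ ($p = -2 - 4 = -6$)
$O{\left(s,n \right)} = - \frac{5}{4}$ ($O{\left(s,n \right)} = \frac{1}{4} \left(-5\right) = - \frac{5}{4}$)
$W{\left(B,j \right)} = \frac{1}{2} - \frac{1}{j}$ ($W{\left(B,j \right)} = 2 \cdot \frac{1}{4} - \frac{1}{j} = \frac{1}{2} - \frac{1}{j}$)
$11 + W{\left(\left(-1\right) 1 + p,O{\left(-2,6 \right)} \right)} 5 = 11 + \frac{-2 - \frac{5}{4}}{2 \left(- \frac{5}{4}\right)} 5 = 11 + \frac{1}{2} \left(- \frac{4}{5}\right) \left(- \frac{13}{4}\right) 5 = 11 + \frac{13}{10} \cdot 5 = 11 + \frac{13}{2} = \frac{35}{2}$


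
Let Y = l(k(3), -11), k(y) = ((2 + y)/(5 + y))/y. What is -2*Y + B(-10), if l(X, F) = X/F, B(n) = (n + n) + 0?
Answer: -2635/132 ≈ -19.962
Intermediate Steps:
k(y) = (2 + y)/(y*(5 + y)) (k(y) = ((2 + y)/(5 + y))/y = (2 + y)/(y*(5 + y)))
B(n) = 2*n (B(n) = 2*n + 0 = 2*n)
Y = -5/264 (Y = ((2 + 3)/(3*(5 + 3)))/(-11) = ((⅓)*5/8)*(-1/11) = ((⅓)*(⅛)*5)*(-1/11) = (5/24)*(-1/11) = -5/264 ≈ -0.018939)
-2*Y + B(-10) = -2*(-5/264) + 2*(-10) = 5/132 - 20 = -2635/132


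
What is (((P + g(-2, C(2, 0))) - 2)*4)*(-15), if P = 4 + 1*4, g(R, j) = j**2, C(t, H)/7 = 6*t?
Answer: -423720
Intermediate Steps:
C(t, H) = 42*t (C(t, H) = 7*(6*t) = 42*t)
P = 8 (P = 4 + 4 = 8)
(((P + g(-2, C(2, 0))) - 2)*4)*(-15) = (((8 + (42*2)**2) - 2)*4)*(-15) = (((8 + 84**2) - 2)*4)*(-15) = (((8 + 7056) - 2)*4)*(-15) = ((7064 - 2)*4)*(-15) = (7062*4)*(-15) = 28248*(-15) = -423720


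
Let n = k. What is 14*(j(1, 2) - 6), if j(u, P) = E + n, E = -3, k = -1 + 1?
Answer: -126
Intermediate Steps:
k = 0
n = 0
j(u, P) = -3 (j(u, P) = -3 + 0 = -3)
14*(j(1, 2) - 6) = 14*(-3 - 6) = 14*(-9) = -126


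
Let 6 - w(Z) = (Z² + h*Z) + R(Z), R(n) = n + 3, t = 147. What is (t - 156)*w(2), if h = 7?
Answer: 153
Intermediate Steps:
R(n) = 3 + n
w(Z) = 3 - Z² - 8*Z (w(Z) = 6 - ((Z² + 7*Z) + (3 + Z)) = 6 - (3 + Z² + 8*Z) = 6 + (-3 - Z² - 8*Z) = 3 - Z² - 8*Z)
(t - 156)*w(2) = (147 - 156)*(3 - 1*2² - 8*2) = -9*(3 - 1*4 - 16) = -9*(3 - 4 - 16) = -9*(-17) = 153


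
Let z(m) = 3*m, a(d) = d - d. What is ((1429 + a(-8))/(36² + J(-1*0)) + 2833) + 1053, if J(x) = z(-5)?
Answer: 4979395/1281 ≈ 3887.1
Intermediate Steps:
a(d) = 0
J(x) = -15 (J(x) = 3*(-5) = -15)
((1429 + a(-8))/(36² + J(-1*0)) + 2833) + 1053 = ((1429 + 0)/(36² - 15) + 2833) + 1053 = (1429/(1296 - 15) + 2833) + 1053 = (1429/1281 + 2833) + 1053 = 3630502/1281 + 1053 = 4979395/1281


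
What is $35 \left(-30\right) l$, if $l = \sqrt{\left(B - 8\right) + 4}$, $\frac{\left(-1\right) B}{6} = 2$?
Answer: $- 4200 i \approx - 4200.0 i$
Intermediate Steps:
$B = -12$ ($B = \left(-6\right) 2 = -12$)
$l = 4 i$ ($l = \sqrt{\left(-12 - 8\right) + 4} = \sqrt{-20 + 4} = \sqrt{-16} = 4 i \approx 4.0 i$)
$35 \left(-30\right) l = 35 \left(-30\right) 4 i = - 1050 \cdot 4 i = - 4200 i$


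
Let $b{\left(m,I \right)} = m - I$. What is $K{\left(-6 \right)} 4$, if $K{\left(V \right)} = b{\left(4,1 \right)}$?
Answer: $12$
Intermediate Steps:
$K{\left(V \right)} = 3$ ($K{\left(V \right)} = 4 - 1 = 3$)
$K{\left(-6 \right)} 4 = 3 \cdot 4 = 12$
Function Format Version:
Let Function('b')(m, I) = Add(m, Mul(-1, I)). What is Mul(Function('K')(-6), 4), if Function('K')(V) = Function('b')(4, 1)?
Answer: 12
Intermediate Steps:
Function('K')(V) = 3 (Function('K')(V) = Add(4, Mul(-1, 1)) = Add(4, -1) = 3)
Mul(Function('K')(-6), 4) = Mul(3, 4) = 12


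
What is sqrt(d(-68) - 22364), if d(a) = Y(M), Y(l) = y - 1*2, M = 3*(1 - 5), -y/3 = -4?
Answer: I*sqrt(22354) ≈ 149.51*I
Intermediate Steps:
y = 12 (y = -3*(-4) = 12)
M = -12 (M = 3*(-4) = -12)
Y(l) = 10 (Y(l) = 12 - 1*2 = 12 - 2 = 10)
d(a) = 10
sqrt(d(-68) - 22364) = sqrt(10 - 22364) = sqrt(-22354) = I*sqrt(22354)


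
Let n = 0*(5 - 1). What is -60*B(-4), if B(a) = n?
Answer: 0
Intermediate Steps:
n = 0 (n = 0*4 = 0)
B(a) = 0
-60*B(-4) = -60*0 = 0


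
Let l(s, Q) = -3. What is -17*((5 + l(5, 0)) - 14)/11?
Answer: 204/11 ≈ 18.545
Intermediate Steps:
-17*((5 + l(5, 0)) - 14)/11 = -17*((5 - 3) - 14)/11 = -17*(2 - 14)*(1/11) = -17*(-12)*(1/11) = 204*(1/11) = 204/11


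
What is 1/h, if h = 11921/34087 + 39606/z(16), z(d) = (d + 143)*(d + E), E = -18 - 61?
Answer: -16259499/58601765 ≈ -0.27746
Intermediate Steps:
E = -79
z(d) = (-79 + d)*(143 + d) (z(d) = (d + 143)*(d - 79) = (143 + d)*(-79 + d) = (-79 + d)*(143 + d))
h = -58601765/16259499 (h = 11921/34087 + 39606/(-11297 + 16² + 64*16) = 11921*(1/34087) + 39606/(-11297 + 256 + 1024) = 11921/34087 + 39606/(-10017) = 11921/34087 + 39606*(-1/10017) = 11921/34087 - 1886/477 = -58601765/16259499 ≈ -3.6042)
1/h = 1/(-58601765/16259499) = -16259499/58601765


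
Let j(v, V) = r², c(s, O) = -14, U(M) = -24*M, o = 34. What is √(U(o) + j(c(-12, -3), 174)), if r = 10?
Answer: 2*I*√179 ≈ 26.758*I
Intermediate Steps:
j(v, V) = 100 (j(v, V) = 10² = 100)
√(U(o) + j(c(-12, -3), 174)) = √(-24*34 + 100) = √(-816 + 100) = √(-716) = 2*I*√179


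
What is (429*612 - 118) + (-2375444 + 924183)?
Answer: -1188831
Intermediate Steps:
(429*612 - 118) + (-2375444 + 924183) = (262548 - 118) - 1451261 = 262430 - 1451261 = -1188831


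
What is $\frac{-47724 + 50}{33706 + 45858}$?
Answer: $- \frac{23837}{39782} \approx -0.59919$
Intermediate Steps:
$\frac{-47724 + 50}{33706 + 45858} = - \frac{47674}{79564} = \left(-47674\right) \frac{1}{79564} = - \frac{23837}{39782}$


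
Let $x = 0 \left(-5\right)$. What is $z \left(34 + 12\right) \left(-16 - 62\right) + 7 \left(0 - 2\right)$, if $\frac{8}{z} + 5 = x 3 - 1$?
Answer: $4770$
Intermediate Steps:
$x = 0$
$z = - \frac{4}{3}$ ($z = \frac{8}{-5 + \left(0 \cdot 3 - 1\right)} = \frac{8}{-5 + \left(0 - 1\right)} = \frac{8}{-5 - 1} = \frac{8}{-6} = 8 \left(- \frac{1}{6}\right) = - \frac{4}{3} \approx -1.3333$)
$z \left(34 + 12\right) \left(-16 - 62\right) + 7 \left(0 - 2\right) = - \frac{4 \left(34 + 12\right) \left(-16 - 62\right)}{3} + 7 \left(0 - 2\right) = - \frac{4 \cdot 46 \left(-78\right)}{3} + 7 \left(-2\right) = \left(- \frac{4}{3}\right) \left(-3588\right) - 14 = 4784 - 14 = 4770$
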